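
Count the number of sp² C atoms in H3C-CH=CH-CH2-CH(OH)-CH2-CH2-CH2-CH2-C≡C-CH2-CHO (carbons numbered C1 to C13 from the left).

C1: sp3
C2: sp2 ✓
C3: sp2 ✓
C4: sp3
C5: sp3
C6: sp3
C7: sp3
C8: sp3
C9: sp3
C10: sp
C11: sp
C12: sp3
C13: sp2 ✓
C2, C3, C13 → 3 sp2 carbons.

3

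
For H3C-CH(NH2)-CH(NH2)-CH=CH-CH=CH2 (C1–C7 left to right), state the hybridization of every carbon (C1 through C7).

C1 sp3, C2 sp3, C3 sp3, C4 sp2, C5 sp2, C6 sp2, C7 sp2

C1: 4 σ bonds; 4 regions of electron density → sp3.
C2 carries 4 σ bonds, giving a steric number of 4, so it is sp3.
C3 is sp3: 4 σ bonds, 4 electron-density regions.
C4 carries 3 σ bonds, plus one π bond, giving a steric number of 3, so it is sp2.
C5 (3 σ bonds, plus one π bond) has steric number 3: sp2.
C6 (3 σ bonds, plus one π bond) has steric number 3: sp2.
C7 — 3 σ bonds, plus one π bond. Steric number 3, so sp2.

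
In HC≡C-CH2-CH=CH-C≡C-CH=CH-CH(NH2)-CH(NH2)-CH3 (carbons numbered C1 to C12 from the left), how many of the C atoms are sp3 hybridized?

4

C1: sp
C2: sp
C3: sp3 ✓
C4: sp2
C5: sp2
C6: sp
C7: sp
C8: sp2
C9: sp2
C10: sp3 ✓
C11: sp3 ✓
C12: sp3 ✓
C3, C10, C11, C12 → 4 sp3 carbons.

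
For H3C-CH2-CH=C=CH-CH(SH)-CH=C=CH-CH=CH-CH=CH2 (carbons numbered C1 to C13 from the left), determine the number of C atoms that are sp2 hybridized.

8

C1: sp3
C2: sp3
C3: sp2 ✓
C4: sp
C5: sp2 ✓
C6: sp3
C7: sp2 ✓
C8: sp
C9: sp2 ✓
C10: sp2 ✓
C11: sp2 ✓
C12: sp2 ✓
C13: sp2 ✓
C3, C5, C7, C9, C10, C11, C12, C13 → 8 sp2 carbons.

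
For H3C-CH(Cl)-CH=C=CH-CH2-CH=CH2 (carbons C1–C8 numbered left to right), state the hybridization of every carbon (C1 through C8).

C1 has 4 σ bonds: steric number 4 → sp3.
C2 (4 σ bonds) has steric number 4: sp3.
C3 is sp2: 3 σ bonds, plus one π bond, 3 electron-density regions.
C4 — 2 σ bonds, plus two π bonds. Steric number 2, so sp.
C5 (3 σ bonds, plus one π bond) has steric number 3: sp2.
C6: 4 σ bonds; 4 regions of electron density → sp3.
C7 carries 3 σ bonds, plus one π bond, giving a steric number of 3, so it is sp2.
C8: 3 σ bonds, plus one π bond — 3 electron domains, sp2.

C1 sp3, C2 sp3, C3 sp2, C4 sp, C5 sp2, C6 sp3, C7 sp2, C8 sp2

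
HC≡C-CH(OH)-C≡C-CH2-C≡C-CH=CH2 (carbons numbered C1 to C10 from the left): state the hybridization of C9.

sp2

C9 (3 σ bonds, plus one π bond) has steric number 3: sp2.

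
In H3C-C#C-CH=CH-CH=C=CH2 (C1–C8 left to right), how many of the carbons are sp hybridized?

3

C1: sp3
C2: sp ✓
C3: sp ✓
C4: sp2
C5: sp2
C6: sp2
C7: sp ✓
C8: sp2
C2, C3, C7 → 3 sp carbons.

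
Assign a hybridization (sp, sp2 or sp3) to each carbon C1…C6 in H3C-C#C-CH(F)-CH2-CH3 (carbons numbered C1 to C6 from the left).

C1 sp3, C2 sp, C3 sp, C4 sp3, C5 sp3, C6 sp3

C1: 4 σ bonds — 4 electron domains, sp3.
C2 (2 σ bonds, plus two π bonds) has steric number 2: sp.
C3: 2 σ bonds, plus two π bonds; 2 regions of electron density → sp.
C4 is sp3: 4 σ bonds, 4 electron-density regions.
C5 carries 4 σ bonds, giving a steric number of 4, so it is sp3.
C6: 4 σ bonds; 4 regions of electron density → sp3.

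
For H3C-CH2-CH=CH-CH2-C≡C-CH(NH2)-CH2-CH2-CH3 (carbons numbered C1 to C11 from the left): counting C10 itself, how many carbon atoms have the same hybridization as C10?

C10 is sp3 (only σ bonds).
C1: sp3 ✓
C2: sp3 ✓
C3: sp2
C4: sp2
C5: sp3 ✓
C6: sp
C7: sp
C8: sp3 ✓
C9: sp3 ✓
C10: sp3 ✓
C11: sp3 ✓
7 carbons are sp3.

7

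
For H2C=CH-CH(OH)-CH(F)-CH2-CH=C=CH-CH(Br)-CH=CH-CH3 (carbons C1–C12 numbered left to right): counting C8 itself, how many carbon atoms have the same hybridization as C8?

6

C8 is sp2 (one π bond).
C1: sp2 ✓
C2: sp2 ✓
C3: sp3
C4: sp3
C5: sp3
C6: sp2 ✓
C7: sp
C8: sp2 ✓
C9: sp3
C10: sp2 ✓
C11: sp2 ✓
C12: sp3
6 carbons are sp2.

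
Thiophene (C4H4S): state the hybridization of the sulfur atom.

Analogous to furan: one S lone pair in the aromatic π system, S is sp2.

sp2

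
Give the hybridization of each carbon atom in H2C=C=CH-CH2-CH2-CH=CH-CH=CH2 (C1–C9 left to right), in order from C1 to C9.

C1 sp2, C2 sp, C3 sp2, C4 sp3, C5 sp3, C6 sp2, C7 sp2, C8 sp2, C9 sp2

C1 has 3 σ bonds, plus one π bond: steric number 3 → sp2.
C2 has 2 σ bonds, plus two π bonds: steric number 2 → sp.
C3: 3 σ bonds, plus one π bond; 3 regions of electron density → sp2.
C4 (4 σ bonds) has steric number 4: sp3.
C5 carries 4 σ bonds, giving a steric number of 4, so it is sp3.
C6 (3 σ bonds, plus one π bond) has steric number 3: sp2.
C7: 3 σ bonds, plus one π bond — 3 electron domains, sp2.
C8 is sp2: 3 σ bonds, plus one π bond, 3 electron-density regions.
C9 carries 3 σ bonds, plus one π bond, giving a steric number of 3, so it is sp2.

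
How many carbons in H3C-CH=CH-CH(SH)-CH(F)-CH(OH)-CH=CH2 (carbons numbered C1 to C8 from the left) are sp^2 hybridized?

C1: sp3
C2: sp2 ✓
C3: sp2 ✓
C4: sp3
C5: sp3
C6: sp3
C7: sp2 ✓
C8: sp2 ✓
C2, C3, C7, C8 → 4 sp2 carbons.

4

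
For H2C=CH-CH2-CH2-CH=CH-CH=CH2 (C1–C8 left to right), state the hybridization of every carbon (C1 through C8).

C1 is sp2: 3 σ bonds, plus one π bond, 3 electron-density regions.
C2 carries 3 σ bonds, plus one π bond, giving a steric number of 3, so it is sp2.
C3 carries 4 σ bonds, giving a steric number of 4, so it is sp3.
C4 carries 4 σ bonds, giving a steric number of 4, so it is sp3.
C5 is sp2: 3 σ bonds, plus one π bond, 3 electron-density regions.
C6 has 3 σ bonds, plus one π bond: steric number 3 → sp2.
C7: 3 σ bonds, plus one π bond; 3 regions of electron density → sp2.
C8 carries 3 σ bonds, plus one π bond, giving a steric number of 3, so it is sp2.

C1 sp2, C2 sp2, C3 sp3, C4 sp3, C5 sp2, C6 sp2, C7 sp2, C8 sp2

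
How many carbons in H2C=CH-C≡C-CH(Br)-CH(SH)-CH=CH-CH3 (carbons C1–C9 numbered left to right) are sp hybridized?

2

C1: sp2
C2: sp2
C3: sp ✓
C4: sp ✓
C5: sp3
C6: sp3
C7: sp2
C8: sp2
C9: sp3
C3, C4 → 2 sp carbons.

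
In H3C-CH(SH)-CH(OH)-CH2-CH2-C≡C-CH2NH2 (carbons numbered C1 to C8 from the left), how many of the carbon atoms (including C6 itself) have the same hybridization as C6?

2

C6 is sp (two π bonds).
C1: sp3
C2: sp3
C3: sp3
C4: sp3
C5: sp3
C6: sp ✓
C7: sp ✓
C8: sp3
2 carbons are sp.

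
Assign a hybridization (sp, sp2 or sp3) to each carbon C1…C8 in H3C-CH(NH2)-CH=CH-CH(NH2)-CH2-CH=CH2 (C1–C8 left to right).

C1 sp3, C2 sp3, C3 sp2, C4 sp2, C5 sp3, C6 sp3, C7 sp2, C8 sp2

C1 (4 σ bonds) has steric number 4: sp3.
C2 has 4 σ bonds: steric number 4 → sp3.
C3 is sp2: 3 σ bonds, plus one π bond, 3 electron-density regions.
C4: 3 σ bonds, plus one π bond; 3 regions of electron density → sp2.
C5: 4 σ bonds — 4 electron domains, sp3.
C6: 4 σ bonds — 4 electron domains, sp3.
C7 is sp2: 3 σ bonds, plus one π bond, 3 electron-density regions.
C8 has 3 σ bonds, plus one π bond: steric number 3 → sp2.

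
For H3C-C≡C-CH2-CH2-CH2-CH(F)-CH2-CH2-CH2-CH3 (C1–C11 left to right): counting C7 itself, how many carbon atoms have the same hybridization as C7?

9

C7 is sp3 (only σ bonds).
C1: sp3 ✓
C2: sp
C3: sp
C4: sp3 ✓
C5: sp3 ✓
C6: sp3 ✓
C7: sp3 ✓
C8: sp3 ✓
C9: sp3 ✓
C10: sp3 ✓
C11: sp3 ✓
9 carbons are sp3.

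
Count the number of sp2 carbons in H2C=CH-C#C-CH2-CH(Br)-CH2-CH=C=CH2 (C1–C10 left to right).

C1: sp2 ✓
C2: sp2 ✓
C3: sp
C4: sp
C5: sp3
C6: sp3
C7: sp3
C8: sp2 ✓
C9: sp
C10: sp2 ✓
C1, C2, C8, C10 → 4 sp2 carbons.

4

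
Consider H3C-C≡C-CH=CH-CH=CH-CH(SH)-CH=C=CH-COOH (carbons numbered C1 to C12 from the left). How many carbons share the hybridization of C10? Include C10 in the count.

C10 is sp (two π bonds).
C1: sp3
C2: sp ✓
C3: sp ✓
C4: sp2
C5: sp2
C6: sp2
C7: sp2
C8: sp3
C9: sp2
C10: sp ✓
C11: sp2
C12: sp2
3 carbons are sp.

3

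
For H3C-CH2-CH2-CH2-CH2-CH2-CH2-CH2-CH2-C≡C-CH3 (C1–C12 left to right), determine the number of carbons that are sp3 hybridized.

10

C1: sp3 ✓
C2: sp3 ✓
C3: sp3 ✓
C4: sp3 ✓
C5: sp3 ✓
C6: sp3 ✓
C7: sp3 ✓
C8: sp3 ✓
C9: sp3 ✓
C10: sp
C11: sp
C12: sp3 ✓
C1, C2, C3, C4, C5, C6, C7, C8, C9, C12 → 10 sp3 carbons.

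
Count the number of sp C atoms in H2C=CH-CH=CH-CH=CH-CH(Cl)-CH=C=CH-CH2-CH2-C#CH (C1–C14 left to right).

3

C1: sp2
C2: sp2
C3: sp2
C4: sp2
C5: sp2
C6: sp2
C7: sp3
C8: sp2
C9: sp ✓
C10: sp2
C11: sp3
C12: sp3
C13: sp ✓
C14: sp ✓
C9, C13, C14 → 3 sp carbons.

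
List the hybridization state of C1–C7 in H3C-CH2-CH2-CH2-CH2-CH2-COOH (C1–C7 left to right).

C1 sp3, C2 sp3, C3 sp3, C4 sp3, C5 sp3, C6 sp3, C7 sp2

C1 — 4 σ bonds. Steric number 4, so sp3.
C2: 4 σ bonds; 4 regions of electron density → sp3.
C3: 4 σ bonds — 4 electron domains, sp3.
C4: 4 σ bonds; 4 regions of electron density → sp3.
C5 carries 4 σ bonds, giving a steric number of 4, so it is sp3.
C6 is sp3: 4 σ bonds, 4 electron-density regions.
C7 carries 3 σ bonds, plus one π bond, giving a steric number of 3, so it is sp2.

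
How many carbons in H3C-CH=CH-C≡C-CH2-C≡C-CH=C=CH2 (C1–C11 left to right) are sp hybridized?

5

C1: sp3
C2: sp2
C3: sp2
C4: sp ✓
C5: sp ✓
C6: sp3
C7: sp ✓
C8: sp ✓
C9: sp2
C10: sp ✓
C11: sp2
C4, C5, C7, C8, C10 → 5 sp carbons.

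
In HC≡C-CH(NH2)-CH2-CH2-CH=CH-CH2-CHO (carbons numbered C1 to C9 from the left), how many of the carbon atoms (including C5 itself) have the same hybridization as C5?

4

C5 is sp3 (only σ bonds).
C1: sp
C2: sp
C3: sp3 ✓
C4: sp3 ✓
C5: sp3 ✓
C6: sp2
C7: sp2
C8: sp3 ✓
C9: sp2
4 carbons are sp3.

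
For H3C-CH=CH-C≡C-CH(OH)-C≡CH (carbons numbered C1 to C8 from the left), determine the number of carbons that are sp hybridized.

C1: sp3
C2: sp2
C3: sp2
C4: sp ✓
C5: sp ✓
C6: sp3
C7: sp ✓
C8: sp ✓
C4, C5, C7, C8 → 4 sp carbons.

4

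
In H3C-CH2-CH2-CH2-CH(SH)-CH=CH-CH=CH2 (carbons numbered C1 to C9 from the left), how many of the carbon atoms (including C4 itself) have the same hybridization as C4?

C4 is sp3 (only σ bonds).
C1: sp3 ✓
C2: sp3 ✓
C3: sp3 ✓
C4: sp3 ✓
C5: sp3 ✓
C6: sp2
C7: sp2
C8: sp2
C9: sp2
5 carbons are sp3.

5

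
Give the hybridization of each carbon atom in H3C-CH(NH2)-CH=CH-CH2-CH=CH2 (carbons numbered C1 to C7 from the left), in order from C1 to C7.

C1 sp3, C2 sp3, C3 sp2, C4 sp2, C5 sp3, C6 sp2, C7 sp2

C1 (4 σ bonds) has steric number 4: sp3.
C2: 4 σ bonds; 4 regions of electron density → sp3.
C3 — 3 σ bonds, plus one π bond. Steric number 3, so sp2.
C4 has 3 σ bonds, plus one π bond: steric number 3 → sp2.
C5: 4 σ bonds — 4 electron domains, sp3.
C6 carries 3 σ bonds, plus one π bond, giving a steric number of 3, so it is sp2.
C7 (3 σ bonds, plus one π bond) has steric number 3: sp2.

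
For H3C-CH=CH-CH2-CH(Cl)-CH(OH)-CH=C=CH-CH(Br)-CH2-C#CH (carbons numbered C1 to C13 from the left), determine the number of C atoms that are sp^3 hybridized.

6

C1: sp3 ✓
C2: sp2
C3: sp2
C4: sp3 ✓
C5: sp3 ✓
C6: sp3 ✓
C7: sp2
C8: sp
C9: sp2
C10: sp3 ✓
C11: sp3 ✓
C12: sp
C13: sp
C1, C4, C5, C6, C10, C11 → 6 sp3 carbons.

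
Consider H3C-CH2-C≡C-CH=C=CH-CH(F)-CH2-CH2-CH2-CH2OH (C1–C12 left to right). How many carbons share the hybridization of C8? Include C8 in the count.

C8 is sp3 (only σ bonds).
C1: sp3 ✓
C2: sp3 ✓
C3: sp
C4: sp
C5: sp2
C6: sp
C7: sp2
C8: sp3 ✓
C9: sp3 ✓
C10: sp3 ✓
C11: sp3 ✓
C12: sp3 ✓
7 carbons are sp3.

7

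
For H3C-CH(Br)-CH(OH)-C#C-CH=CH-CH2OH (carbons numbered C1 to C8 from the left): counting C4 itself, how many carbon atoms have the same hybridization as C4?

C4 is sp (two π bonds).
C1: sp3
C2: sp3
C3: sp3
C4: sp ✓
C5: sp ✓
C6: sp2
C7: sp2
C8: sp3
2 carbons are sp.

2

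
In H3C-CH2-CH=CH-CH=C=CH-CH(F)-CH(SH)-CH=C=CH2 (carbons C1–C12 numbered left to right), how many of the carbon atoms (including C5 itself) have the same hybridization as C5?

6

C5 is sp2 (one π bond).
C1: sp3
C2: sp3
C3: sp2 ✓
C4: sp2 ✓
C5: sp2 ✓
C6: sp
C7: sp2 ✓
C8: sp3
C9: sp3
C10: sp2 ✓
C11: sp
C12: sp2 ✓
6 carbons are sp2.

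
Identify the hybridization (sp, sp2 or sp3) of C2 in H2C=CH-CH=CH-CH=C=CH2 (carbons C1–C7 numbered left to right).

C2 carries 3 σ bonds, plus one π bond, giving a steric number of 3, so it is sp2.

sp2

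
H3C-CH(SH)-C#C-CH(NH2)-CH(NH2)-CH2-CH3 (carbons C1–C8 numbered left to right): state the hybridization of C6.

sp^3

C6 has 4 σ bonds: steric number 4 → sp3.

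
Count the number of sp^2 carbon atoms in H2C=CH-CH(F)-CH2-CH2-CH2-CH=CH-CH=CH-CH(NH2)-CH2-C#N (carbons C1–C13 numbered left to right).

C1: sp2 ✓
C2: sp2 ✓
C3: sp3
C4: sp3
C5: sp3
C6: sp3
C7: sp2 ✓
C8: sp2 ✓
C9: sp2 ✓
C10: sp2 ✓
C11: sp3
C12: sp3
C13: sp
C1, C2, C7, C8, C9, C10 → 6 sp2 carbons.

6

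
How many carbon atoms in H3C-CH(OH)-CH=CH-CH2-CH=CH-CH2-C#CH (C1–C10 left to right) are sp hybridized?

C1: sp3
C2: sp3
C3: sp2
C4: sp2
C5: sp3
C6: sp2
C7: sp2
C8: sp3
C9: sp ✓
C10: sp ✓
C9, C10 → 2 sp carbons.

2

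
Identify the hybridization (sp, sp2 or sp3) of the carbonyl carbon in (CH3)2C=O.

The carbonyl carbon — 3 σ bonds, plus one π bond. Steric number 3, so sp2.

sp^2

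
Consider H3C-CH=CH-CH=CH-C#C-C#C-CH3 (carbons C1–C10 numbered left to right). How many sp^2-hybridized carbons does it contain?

4

C1: sp3
C2: sp2 ✓
C3: sp2 ✓
C4: sp2 ✓
C5: sp2 ✓
C6: sp
C7: sp
C8: sp
C9: sp
C10: sp3
C2, C3, C4, C5 → 4 sp2 carbons.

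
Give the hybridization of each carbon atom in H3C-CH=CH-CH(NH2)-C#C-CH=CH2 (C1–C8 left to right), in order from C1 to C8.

C1 sp3, C2 sp2, C3 sp2, C4 sp3, C5 sp, C6 sp, C7 sp2, C8 sp2

C1 — 4 σ bonds. Steric number 4, so sp3.
C2 (3 σ bonds, plus one π bond) has steric number 3: sp2.
C3 carries 3 σ bonds, plus one π bond, giving a steric number of 3, so it is sp2.
C4 — 4 σ bonds. Steric number 4, so sp3.
C5: 2 σ bonds, plus two π bonds; 2 regions of electron density → sp.
C6 is sp: 2 σ bonds, plus two π bonds, 2 electron-density regions.
C7 carries 3 σ bonds, plus one π bond, giving a steric number of 3, so it is sp2.
C8: 3 σ bonds, plus one π bond; 3 regions of electron density → sp2.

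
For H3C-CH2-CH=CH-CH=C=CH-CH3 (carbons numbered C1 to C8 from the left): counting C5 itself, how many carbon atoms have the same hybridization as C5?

4

C5 is sp2 (one π bond).
C1: sp3
C2: sp3
C3: sp2 ✓
C4: sp2 ✓
C5: sp2 ✓
C6: sp
C7: sp2 ✓
C8: sp3
4 carbons are sp2.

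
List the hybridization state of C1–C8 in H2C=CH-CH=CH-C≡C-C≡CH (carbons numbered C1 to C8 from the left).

C1: 3 σ bonds, plus one π bond; 3 regions of electron density → sp2.
C2: 3 σ bonds, plus one π bond — 3 electron domains, sp2.
C3 (3 σ bonds, plus one π bond) has steric number 3: sp2.
C4 carries 3 σ bonds, plus one π bond, giving a steric number of 3, so it is sp2.
C5 carries 2 σ bonds, plus two π bonds, giving a steric number of 2, so it is sp.
C6 has 2 σ bonds, plus two π bonds: steric number 2 → sp.
C7 (2 σ bonds, plus two π bonds) has steric number 2: sp.
C8 has 2 σ bonds, plus two π bonds: steric number 2 → sp.

C1 sp2, C2 sp2, C3 sp2, C4 sp2, C5 sp, C6 sp, C7 sp, C8 sp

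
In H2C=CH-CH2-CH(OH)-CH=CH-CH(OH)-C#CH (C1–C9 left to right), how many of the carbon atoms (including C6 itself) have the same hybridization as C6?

C6 is sp2 (one π bond).
C1: sp2 ✓
C2: sp2 ✓
C3: sp3
C4: sp3
C5: sp2 ✓
C6: sp2 ✓
C7: sp3
C8: sp
C9: sp
4 carbons are sp2.

4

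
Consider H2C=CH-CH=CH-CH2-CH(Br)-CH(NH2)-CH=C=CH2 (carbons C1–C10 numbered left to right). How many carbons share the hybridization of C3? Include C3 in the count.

C3 is sp2 (one π bond).
C1: sp2 ✓
C2: sp2 ✓
C3: sp2 ✓
C4: sp2 ✓
C5: sp3
C6: sp3
C7: sp3
C8: sp2 ✓
C9: sp
C10: sp2 ✓
6 carbons are sp2.

6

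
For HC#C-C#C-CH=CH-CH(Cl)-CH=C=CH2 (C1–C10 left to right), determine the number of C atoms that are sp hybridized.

C1: sp ✓
C2: sp ✓
C3: sp ✓
C4: sp ✓
C5: sp2
C6: sp2
C7: sp3
C8: sp2
C9: sp ✓
C10: sp2
C1, C2, C3, C4, C9 → 5 sp carbons.

5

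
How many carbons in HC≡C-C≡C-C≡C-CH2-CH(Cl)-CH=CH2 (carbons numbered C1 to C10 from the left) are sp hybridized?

C1: sp ✓
C2: sp ✓
C3: sp ✓
C4: sp ✓
C5: sp ✓
C6: sp ✓
C7: sp3
C8: sp3
C9: sp2
C10: sp2
C1, C2, C3, C4, C5, C6 → 6 sp carbons.

6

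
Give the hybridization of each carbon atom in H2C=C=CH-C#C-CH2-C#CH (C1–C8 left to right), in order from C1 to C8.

C1 sp2, C2 sp, C3 sp2, C4 sp, C5 sp, C6 sp3, C7 sp, C8 sp

C1 (3 σ bonds, plus one π bond) has steric number 3: sp2.
C2: 2 σ bonds, plus two π bonds; 2 regions of electron density → sp.
C3 carries 3 σ bonds, plus one π bond, giving a steric number of 3, so it is sp2.
C4 (2 σ bonds, plus two π bonds) has steric number 2: sp.
C5 has 2 σ bonds, plus two π bonds: steric number 2 → sp.
C6: 4 σ bonds — 4 electron domains, sp3.
C7 is sp: 2 σ bonds, plus two π bonds, 2 electron-density regions.
C8 has 2 σ bonds, plus two π bonds: steric number 2 → sp.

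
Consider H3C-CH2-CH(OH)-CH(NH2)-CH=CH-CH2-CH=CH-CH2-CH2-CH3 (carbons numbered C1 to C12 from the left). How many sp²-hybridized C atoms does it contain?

4

C1: sp3
C2: sp3
C3: sp3
C4: sp3
C5: sp2 ✓
C6: sp2 ✓
C7: sp3
C8: sp2 ✓
C9: sp2 ✓
C10: sp3
C11: sp3
C12: sp3
C5, C6, C8, C9 → 4 sp2 carbons.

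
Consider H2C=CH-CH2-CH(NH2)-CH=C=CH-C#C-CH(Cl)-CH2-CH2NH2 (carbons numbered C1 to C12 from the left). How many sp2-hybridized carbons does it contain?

4

C1: sp2 ✓
C2: sp2 ✓
C3: sp3
C4: sp3
C5: sp2 ✓
C6: sp
C7: sp2 ✓
C8: sp
C9: sp
C10: sp3
C11: sp3
C12: sp3
C1, C2, C5, C7 → 4 sp2 carbons.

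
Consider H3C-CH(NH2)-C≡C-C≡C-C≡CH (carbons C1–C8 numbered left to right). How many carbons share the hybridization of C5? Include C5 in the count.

C5 is sp (two π bonds).
C1: sp3
C2: sp3
C3: sp ✓
C4: sp ✓
C5: sp ✓
C6: sp ✓
C7: sp ✓
C8: sp ✓
6 carbons are sp.

6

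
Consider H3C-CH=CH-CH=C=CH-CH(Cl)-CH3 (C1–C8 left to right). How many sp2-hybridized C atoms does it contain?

C1: sp3
C2: sp2 ✓
C3: sp2 ✓
C4: sp2 ✓
C5: sp
C6: sp2 ✓
C7: sp3
C8: sp3
C2, C3, C4, C6 → 4 sp2 carbons.

4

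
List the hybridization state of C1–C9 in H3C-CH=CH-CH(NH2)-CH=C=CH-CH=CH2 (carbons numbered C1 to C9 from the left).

C1: 4 σ bonds — 4 electron domains, sp3.
C2: 3 σ bonds, plus one π bond; 3 regions of electron density → sp2.
C3 is sp2: 3 σ bonds, plus one π bond, 3 electron-density regions.
C4 has 4 σ bonds: steric number 4 → sp3.
C5 (3 σ bonds, plus one π bond) has steric number 3: sp2.
C6 (2 σ bonds, plus two π bonds) has steric number 2: sp.
C7: 3 σ bonds, plus one π bond; 3 regions of electron density → sp2.
C8: 3 σ bonds, plus one π bond — 3 electron domains, sp2.
C9: 3 σ bonds, plus one π bond — 3 electron domains, sp2.

C1 sp3, C2 sp2, C3 sp2, C4 sp3, C5 sp2, C6 sp, C7 sp2, C8 sp2, C9 sp2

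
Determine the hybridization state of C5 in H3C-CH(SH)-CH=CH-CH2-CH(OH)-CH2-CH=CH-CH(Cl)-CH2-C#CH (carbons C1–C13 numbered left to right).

sp3

C5 is sp3: 4 σ bonds, 4 electron-density regions.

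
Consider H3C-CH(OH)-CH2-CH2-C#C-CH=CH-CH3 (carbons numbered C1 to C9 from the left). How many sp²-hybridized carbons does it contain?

C1: sp3
C2: sp3
C3: sp3
C4: sp3
C5: sp
C6: sp
C7: sp2 ✓
C8: sp2 ✓
C9: sp3
C7, C8 → 2 sp2 carbons.

2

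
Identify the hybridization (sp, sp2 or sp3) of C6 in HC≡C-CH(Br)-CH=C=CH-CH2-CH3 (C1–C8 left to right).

sp^2

C6 (3 σ bonds, plus one π bond) has steric number 3: sp2.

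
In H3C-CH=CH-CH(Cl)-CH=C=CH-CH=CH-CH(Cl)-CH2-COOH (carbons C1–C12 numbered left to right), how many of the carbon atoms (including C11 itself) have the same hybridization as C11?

4

C11 is sp3 (only σ bonds).
C1: sp3 ✓
C2: sp2
C3: sp2
C4: sp3 ✓
C5: sp2
C6: sp
C7: sp2
C8: sp2
C9: sp2
C10: sp3 ✓
C11: sp3 ✓
C12: sp2
4 carbons are sp3.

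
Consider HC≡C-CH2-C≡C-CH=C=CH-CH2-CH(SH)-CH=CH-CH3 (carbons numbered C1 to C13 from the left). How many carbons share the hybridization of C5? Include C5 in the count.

5

C5 is sp (two π bonds).
C1: sp ✓
C2: sp ✓
C3: sp3
C4: sp ✓
C5: sp ✓
C6: sp2
C7: sp ✓
C8: sp2
C9: sp3
C10: sp3
C11: sp2
C12: sp2
C13: sp3
5 carbons are sp.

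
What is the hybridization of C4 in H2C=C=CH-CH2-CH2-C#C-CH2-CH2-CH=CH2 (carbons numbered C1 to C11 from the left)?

sp³

C4 (4 σ bonds) has steric number 4: sp3.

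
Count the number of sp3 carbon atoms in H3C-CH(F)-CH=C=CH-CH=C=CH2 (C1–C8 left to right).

2

C1: sp3 ✓
C2: sp3 ✓
C3: sp2
C4: sp
C5: sp2
C6: sp2
C7: sp
C8: sp2
C1, C2 → 2 sp3 carbons.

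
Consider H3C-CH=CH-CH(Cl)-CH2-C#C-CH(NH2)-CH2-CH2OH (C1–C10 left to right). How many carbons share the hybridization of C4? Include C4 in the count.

6

C4 is sp3 (only σ bonds).
C1: sp3 ✓
C2: sp2
C3: sp2
C4: sp3 ✓
C5: sp3 ✓
C6: sp
C7: sp
C8: sp3 ✓
C9: sp3 ✓
C10: sp3 ✓
6 carbons are sp3.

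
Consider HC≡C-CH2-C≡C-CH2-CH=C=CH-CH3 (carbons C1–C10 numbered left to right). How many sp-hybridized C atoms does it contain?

5

C1: sp ✓
C2: sp ✓
C3: sp3
C4: sp ✓
C5: sp ✓
C6: sp3
C7: sp2
C8: sp ✓
C9: sp2
C10: sp3
C1, C2, C4, C5, C8 → 5 sp carbons.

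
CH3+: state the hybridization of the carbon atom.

Three σ bonds to H, empty p orbital → sp2, trigonal planar.

sp^2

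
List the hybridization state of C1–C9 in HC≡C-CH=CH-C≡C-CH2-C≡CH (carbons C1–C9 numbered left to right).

C1 sp, C2 sp, C3 sp2, C4 sp2, C5 sp, C6 sp, C7 sp3, C8 sp, C9 sp

C1 carries 2 σ bonds, plus two π bonds, giving a steric number of 2, so it is sp.
C2 (2 σ bonds, plus two π bonds) has steric number 2: sp.
C3 has 3 σ bonds, plus one π bond: steric number 3 → sp2.
C4: 3 σ bonds, plus one π bond; 3 regions of electron density → sp2.
C5 (2 σ bonds, plus two π bonds) has steric number 2: sp.
C6 (2 σ bonds, plus two π bonds) has steric number 2: sp.
C7 is sp3: 4 σ bonds, 4 electron-density regions.
C8: 2 σ bonds, plus two π bonds; 2 regions of electron density → sp.
C9 — 2 σ bonds, plus two π bonds. Steric number 2, so sp.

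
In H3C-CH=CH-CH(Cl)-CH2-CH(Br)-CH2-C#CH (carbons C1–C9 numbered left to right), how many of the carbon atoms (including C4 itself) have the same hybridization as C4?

5

C4 is sp3 (only σ bonds).
C1: sp3 ✓
C2: sp2
C3: sp2
C4: sp3 ✓
C5: sp3 ✓
C6: sp3 ✓
C7: sp3 ✓
C8: sp
C9: sp
5 carbons are sp3.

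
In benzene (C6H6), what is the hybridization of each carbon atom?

sp^2

Every ring carbon has three σ bonds and contributes one p electron to the aromatic π system.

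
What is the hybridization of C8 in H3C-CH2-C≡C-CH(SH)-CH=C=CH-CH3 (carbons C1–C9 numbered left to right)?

C8 is sp2: 3 σ bonds, plus one π bond, 3 electron-density regions.

sp2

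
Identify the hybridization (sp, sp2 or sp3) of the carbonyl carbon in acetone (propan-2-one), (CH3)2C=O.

sp²

The carbonyl carbon — 3 σ bonds, plus one π bond. Steric number 3, so sp2.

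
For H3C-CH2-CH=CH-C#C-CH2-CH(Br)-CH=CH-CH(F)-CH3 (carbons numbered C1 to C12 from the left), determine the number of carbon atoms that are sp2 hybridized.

4

C1: sp3
C2: sp3
C3: sp2 ✓
C4: sp2 ✓
C5: sp
C6: sp
C7: sp3
C8: sp3
C9: sp2 ✓
C10: sp2 ✓
C11: sp3
C12: sp3
C3, C4, C9, C10 → 4 sp2 carbons.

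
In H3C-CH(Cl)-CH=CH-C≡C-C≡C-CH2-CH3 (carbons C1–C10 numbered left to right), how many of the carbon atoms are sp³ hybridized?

4

C1: sp3 ✓
C2: sp3 ✓
C3: sp2
C4: sp2
C5: sp
C6: sp
C7: sp
C8: sp
C9: sp3 ✓
C10: sp3 ✓
C1, C2, C9, C10 → 4 sp3 carbons.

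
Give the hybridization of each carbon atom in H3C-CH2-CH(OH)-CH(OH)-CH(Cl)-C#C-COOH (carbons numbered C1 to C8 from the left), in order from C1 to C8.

C1 (4 σ bonds) has steric number 4: sp3.
C2 is sp3: 4 σ bonds, 4 electron-density regions.
C3 carries 4 σ bonds, giving a steric number of 4, so it is sp3.
C4: 4 σ bonds — 4 electron domains, sp3.
C5 carries 4 σ bonds, giving a steric number of 4, so it is sp3.
C6 is sp: 2 σ bonds, plus two π bonds, 2 electron-density regions.
C7 has 2 σ bonds, plus two π bonds: steric number 2 → sp.
C8: 3 σ bonds, plus one π bond; 3 regions of electron density → sp2.

C1 sp3, C2 sp3, C3 sp3, C4 sp3, C5 sp3, C6 sp, C7 sp, C8 sp2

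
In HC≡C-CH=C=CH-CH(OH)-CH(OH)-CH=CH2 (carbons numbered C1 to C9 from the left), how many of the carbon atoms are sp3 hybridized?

C1: sp
C2: sp
C3: sp2
C4: sp
C5: sp2
C6: sp3 ✓
C7: sp3 ✓
C8: sp2
C9: sp2
C6, C7 → 2 sp3 carbons.

2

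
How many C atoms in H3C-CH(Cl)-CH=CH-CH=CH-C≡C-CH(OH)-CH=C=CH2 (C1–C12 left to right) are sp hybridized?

C1: sp3
C2: sp3
C3: sp2
C4: sp2
C5: sp2
C6: sp2
C7: sp ✓
C8: sp ✓
C9: sp3
C10: sp2
C11: sp ✓
C12: sp2
C7, C8, C11 → 3 sp carbons.

3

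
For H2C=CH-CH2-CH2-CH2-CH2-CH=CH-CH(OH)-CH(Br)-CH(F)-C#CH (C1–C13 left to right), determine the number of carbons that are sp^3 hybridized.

C1: sp2
C2: sp2
C3: sp3 ✓
C4: sp3 ✓
C5: sp3 ✓
C6: sp3 ✓
C7: sp2
C8: sp2
C9: sp3 ✓
C10: sp3 ✓
C11: sp3 ✓
C12: sp
C13: sp
C3, C4, C5, C6, C9, C10, C11 → 7 sp3 carbons.

7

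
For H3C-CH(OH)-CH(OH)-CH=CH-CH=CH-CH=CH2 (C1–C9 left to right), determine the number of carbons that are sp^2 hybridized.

C1: sp3
C2: sp3
C3: sp3
C4: sp2 ✓
C5: sp2 ✓
C6: sp2 ✓
C7: sp2 ✓
C8: sp2 ✓
C9: sp2 ✓
C4, C5, C6, C7, C8, C9 → 6 sp2 carbons.

6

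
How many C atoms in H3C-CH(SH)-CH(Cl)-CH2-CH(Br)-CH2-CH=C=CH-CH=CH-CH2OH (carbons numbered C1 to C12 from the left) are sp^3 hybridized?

C1: sp3 ✓
C2: sp3 ✓
C3: sp3 ✓
C4: sp3 ✓
C5: sp3 ✓
C6: sp3 ✓
C7: sp2
C8: sp
C9: sp2
C10: sp2
C11: sp2
C12: sp3 ✓
C1, C2, C3, C4, C5, C6, C12 → 7 sp3 carbons.

7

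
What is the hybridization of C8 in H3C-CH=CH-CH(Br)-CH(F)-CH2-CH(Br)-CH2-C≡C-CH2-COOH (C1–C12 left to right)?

sp^3

C8 has 4 σ bonds: steric number 4 → sp3.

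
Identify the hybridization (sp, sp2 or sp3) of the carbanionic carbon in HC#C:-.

One σ bond + one lone pair = steric number 2 → sp.

sp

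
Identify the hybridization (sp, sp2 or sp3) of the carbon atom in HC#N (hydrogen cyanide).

sp

The carbon atom (2 σ bonds, plus two π bonds) has steric number 2: sp.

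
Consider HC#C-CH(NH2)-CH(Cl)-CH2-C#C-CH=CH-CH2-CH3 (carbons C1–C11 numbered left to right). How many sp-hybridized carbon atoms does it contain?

4

C1: sp ✓
C2: sp ✓
C3: sp3
C4: sp3
C5: sp3
C6: sp ✓
C7: sp ✓
C8: sp2
C9: sp2
C10: sp3
C11: sp3
C1, C2, C6, C7 → 4 sp carbons.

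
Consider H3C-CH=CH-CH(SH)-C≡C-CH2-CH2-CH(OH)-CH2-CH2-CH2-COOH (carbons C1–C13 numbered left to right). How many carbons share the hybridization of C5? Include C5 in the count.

C5 is sp (two π bonds).
C1: sp3
C2: sp2
C3: sp2
C4: sp3
C5: sp ✓
C6: sp ✓
C7: sp3
C8: sp3
C9: sp3
C10: sp3
C11: sp3
C12: sp3
C13: sp2
2 carbons are sp.

2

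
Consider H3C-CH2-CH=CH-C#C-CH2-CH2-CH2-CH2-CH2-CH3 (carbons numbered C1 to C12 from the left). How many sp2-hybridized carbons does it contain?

2

C1: sp3
C2: sp3
C3: sp2 ✓
C4: sp2 ✓
C5: sp
C6: sp
C7: sp3
C8: sp3
C9: sp3
C10: sp3
C11: sp3
C12: sp3
C3, C4 → 2 sp2 carbons.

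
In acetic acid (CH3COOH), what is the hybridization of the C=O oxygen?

The C=O oxygen carries 1 σ bond and 2 lone pairs, plus one π bond, giving a steric number of 3, so it is sp2.

sp2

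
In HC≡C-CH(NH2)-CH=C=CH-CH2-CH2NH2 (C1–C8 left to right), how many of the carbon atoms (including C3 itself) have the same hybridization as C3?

3

C3 is sp3 (only σ bonds).
C1: sp
C2: sp
C3: sp3 ✓
C4: sp2
C5: sp
C6: sp2
C7: sp3 ✓
C8: sp3 ✓
3 carbons are sp3.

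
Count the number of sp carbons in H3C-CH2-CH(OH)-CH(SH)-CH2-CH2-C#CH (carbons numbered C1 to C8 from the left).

C1: sp3
C2: sp3
C3: sp3
C4: sp3
C5: sp3
C6: sp3
C7: sp ✓
C8: sp ✓
C7, C8 → 2 sp carbons.

2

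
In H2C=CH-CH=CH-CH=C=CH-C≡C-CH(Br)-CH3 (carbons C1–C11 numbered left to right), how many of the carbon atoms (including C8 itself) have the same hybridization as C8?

C8 is sp (two π bonds).
C1: sp2
C2: sp2
C3: sp2
C4: sp2
C5: sp2
C6: sp ✓
C7: sp2
C8: sp ✓
C9: sp ✓
C10: sp3
C11: sp3
3 carbons are sp.

3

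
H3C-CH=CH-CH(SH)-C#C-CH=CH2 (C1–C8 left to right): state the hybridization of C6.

sp

C6 (2 σ bonds, plus two π bonds) has steric number 2: sp.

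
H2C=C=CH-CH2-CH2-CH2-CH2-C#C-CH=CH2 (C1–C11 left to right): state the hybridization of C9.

C9 (2 σ bonds, plus two π bonds) has steric number 2: sp.

sp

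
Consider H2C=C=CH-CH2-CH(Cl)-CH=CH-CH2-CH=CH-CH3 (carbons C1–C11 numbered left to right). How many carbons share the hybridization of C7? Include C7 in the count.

C7 is sp2 (one π bond).
C1: sp2 ✓
C2: sp
C3: sp2 ✓
C4: sp3
C5: sp3
C6: sp2 ✓
C7: sp2 ✓
C8: sp3
C9: sp2 ✓
C10: sp2 ✓
C11: sp3
6 carbons are sp2.

6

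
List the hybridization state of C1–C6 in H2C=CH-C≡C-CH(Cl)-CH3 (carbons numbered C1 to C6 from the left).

C1: 3 σ bonds, plus one π bond; 3 regions of electron density → sp2.
C2 — 3 σ bonds, plus one π bond. Steric number 3, so sp2.
C3 has 2 σ bonds, plus two π bonds: steric number 2 → sp.
C4: 2 σ bonds, plus two π bonds — 2 electron domains, sp.
C5 — 4 σ bonds. Steric number 4, so sp3.
C6 (4 σ bonds) has steric number 4: sp3.

C1 sp2, C2 sp2, C3 sp, C4 sp, C5 sp3, C6 sp3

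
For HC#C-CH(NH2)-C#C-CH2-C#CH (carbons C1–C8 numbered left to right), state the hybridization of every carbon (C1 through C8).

C1 sp, C2 sp, C3 sp3, C4 sp, C5 sp, C6 sp3, C7 sp, C8 sp

C1 — 2 σ bonds, plus two π bonds. Steric number 2, so sp.
C2: 2 σ bonds, plus two π bonds — 2 electron domains, sp.
C3 (4 σ bonds) has steric number 4: sp3.
C4 carries 2 σ bonds, plus two π bonds, giving a steric number of 2, so it is sp.
C5: 2 σ bonds, plus two π bonds — 2 electron domains, sp.
C6 carries 4 σ bonds, giving a steric number of 4, so it is sp3.
C7 — 2 σ bonds, plus two π bonds. Steric number 2, so sp.
C8 — 2 σ bonds, plus two π bonds. Steric number 2, so sp.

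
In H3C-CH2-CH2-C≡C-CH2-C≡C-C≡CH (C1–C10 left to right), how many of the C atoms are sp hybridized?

C1: sp3
C2: sp3
C3: sp3
C4: sp ✓
C5: sp ✓
C6: sp3
C7: sp ✓
C8: sp ✓
C9: sp ✓
C10: sp ✓
C4, C5, C7, C8, C9, C10 → 6 sp carbons.

6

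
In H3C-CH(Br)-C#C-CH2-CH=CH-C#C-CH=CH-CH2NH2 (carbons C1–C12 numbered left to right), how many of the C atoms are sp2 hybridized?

4

C1: sp3
C2: sp3
C3: sp
C4: sp
C5: sp3
C6: sp2 ✓
C7: sp2 ✓
C8: sp
C9: sp
C10: sp2 ✓
C11: sp2 ✓
C12: sp3
C6, C7, C10, C11 → 4 sp2 carbons.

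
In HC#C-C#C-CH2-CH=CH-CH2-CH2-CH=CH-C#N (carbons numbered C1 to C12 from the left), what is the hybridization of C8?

C8 carries 4 σ bonds, giving a steric number of 4, so it is sp3.

sp3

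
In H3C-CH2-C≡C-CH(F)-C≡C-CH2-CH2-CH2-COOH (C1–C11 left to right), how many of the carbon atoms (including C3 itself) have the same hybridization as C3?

4

C3 is sp (two π bonds).
C1: sp3
C2: sp3
C3: sp ✓
C4: sp ✓
C5: sp3
C6: sp ✓
C7: sp ✓
C8: sp3
C9: sp3
C10: sp3
C11: sp2
4 carbons are sp.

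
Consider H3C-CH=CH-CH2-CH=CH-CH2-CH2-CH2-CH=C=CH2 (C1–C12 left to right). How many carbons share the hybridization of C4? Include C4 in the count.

C4 is sp3 (only σ bonds).
C1: sp3 ✓
C2: sp2
C3: sp2
C4: sp3 ✓
C5: sp2
C6: sp2
C7: sp3 ✓
C8: sp3 ✓
C9: sp3 ✓
C10: sp2
C11: sp
C12: sp2
5 carbons are sp3.

5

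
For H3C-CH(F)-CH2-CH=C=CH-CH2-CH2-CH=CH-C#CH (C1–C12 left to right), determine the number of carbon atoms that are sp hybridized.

C1: sp3
C2: sp3
C3: sp3
C4: sp2
C5: sp ✓
C6: sp2
C7: sp3
C8: sp3
C9: sp2
C10: sp2
C11: sp ✓
C12: sp ✓
C5, C11, C12 → 3 sp carbons.

3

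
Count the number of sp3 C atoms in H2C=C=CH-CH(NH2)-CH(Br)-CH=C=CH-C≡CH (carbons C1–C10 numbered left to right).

2

C1: sp2
C2: sp
C3: sp2
C4: sp3 ✓
C5: sp3 ✓
C6: sp2
C7: sp
C8: sp2
C9: sp
C10: sp
C4, C5 → 2 sp3 carbons.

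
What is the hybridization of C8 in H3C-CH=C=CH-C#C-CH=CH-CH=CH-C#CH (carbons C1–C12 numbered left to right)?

C8 carries 3 σ bonds, plus one π bond, giving a steric number of 3, so it is sp2.

sp^2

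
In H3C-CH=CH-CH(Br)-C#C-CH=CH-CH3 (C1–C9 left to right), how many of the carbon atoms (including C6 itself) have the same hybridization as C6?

2

C6 is sp (two π bonds).
C1: sp3
C2: sp2
C3: sp2
C4: sp3
C5: sp ✓
C6: sp ✓
C7: sp2
C8: sp2
C9: sp3
2 carbons are sp.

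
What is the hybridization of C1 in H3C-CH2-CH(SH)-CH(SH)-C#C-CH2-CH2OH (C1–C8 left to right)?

C1: 4 σ bonds; 4 regions of electron density → sp3.

sp^3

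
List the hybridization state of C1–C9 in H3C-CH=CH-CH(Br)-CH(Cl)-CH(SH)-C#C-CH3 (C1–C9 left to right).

C1 — 4 σ bonds. Steric number 4, so sp3.
C2: 3 σ bonds, plus one π bond — 3 electron domains, sp2.
C3: 3 σ bonds, plus one π bond; 3 regions of electron density → sp2.
C4 is sp3: 4 σ bonds, 4 electron-density regions.
C5 carries 4 σ bonds, giving a steric number of 4, so it is sp3.
C6 carries 4 σ bonds, giving a steric number of 4, so it is sp3.
C7: 2 σ bonds, plus two π bonds — 2 electron domains, sp.
C8 is sp: 2 σ bonds, plus two π bonds, 2 electron-density regions.
C9: 4 σ bonds — 4 electron domains, sp3.

C1 sp3, C2 sp2, C3 sp2, C4 sp3, C5 sp3, C6 sp3, C7 sp, C8 sp, C9 sp3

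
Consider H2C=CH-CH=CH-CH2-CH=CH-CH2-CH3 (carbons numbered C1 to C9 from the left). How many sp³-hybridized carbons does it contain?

C1: sp2
C2: sp2
C3: sp2
C4: sp2
C5: sp3 ✓
C6: sp2
C7: sp2
C8: sp3 ✓
C9: sp3 ✓
C5, C8, C9 → 3 sp3 carbons.

3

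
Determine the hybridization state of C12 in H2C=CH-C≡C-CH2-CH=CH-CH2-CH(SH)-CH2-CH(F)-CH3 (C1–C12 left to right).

C12: 4 σ bonds; 4 regions of electron density → sp3.

sp³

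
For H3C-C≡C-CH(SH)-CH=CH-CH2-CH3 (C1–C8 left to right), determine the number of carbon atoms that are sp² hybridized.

C1: sp3
C2: sp
C3: sp
C4: sp3
C5: sp2 ✓
C6: sp2 ✓
C7: sp3
C8: sp3
C5, C6 → 2 sp2 carbons.

2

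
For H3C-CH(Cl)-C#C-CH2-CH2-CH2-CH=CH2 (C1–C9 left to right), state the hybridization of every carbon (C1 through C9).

C1 sp3, C2 sp3, C3 sp, C4 sp, C5 sp3, C6 sp3, C7 sp3, C8 sp2, C9 sp2

C1 is sp3: 4 σ bonds, 4 electron-density regions.
C2 (4 σ bonds) has steric number 4: sp3.
C3 — 2 σ bonds, plus two π bonds. Steric number 2, so sp.
C4: 2 σ bonds, plus two π bonds — 2 electron domains, sp.
C5 carries 4 σ bonds, giving a steric number of 4, so it is sp3.
C6 carries 4 σ bonds, giving a steric number of 4, so it is sp3.
C7 has 4 σ bonds: steric number 4 → sp3.
C8 is sp2: 3 σ bonds, plus one π bond, 3 electron-density regions.
C9 — 3 σ bonds, plus one π bond. Steric number 3, so sp2.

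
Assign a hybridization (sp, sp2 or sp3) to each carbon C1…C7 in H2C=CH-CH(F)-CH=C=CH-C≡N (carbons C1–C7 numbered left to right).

C1 sp2, C2 sp2, C3 sp3, C4 sp2, C5 sp, C6 sp2, C7 sp

C1 (3 σ bonds, plus one π bond) has steric number 3: sp2.
C2: 3 σ bonds, plus one π bond; 3 regions of electron density → sp2.
C3 is sp3: 4 σ bonds, 4 electron-density regions.
C4 has 3 σ bonds, plus one π bond: steric number 3 → sp2.
C5: 2 σ bonds, plus two π bonds — 2 electron domains, sp.
C6: 3 σ bonds, plus one π bond; 3 regions of electron density → sp2.
C7 carries 2 σ bonds, plus two π bonds, giving a steric number of 2, so it is sp.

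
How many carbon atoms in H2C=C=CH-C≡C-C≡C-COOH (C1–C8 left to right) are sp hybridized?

C1: sp2
C2: sp ✓
C3: sp2
C4: sp ✓
C5: sp ✓
C6: sp ✓
C7: sp ✓
C8: sp2
C2, C4, C5, C6, C7 → 5 sp carbons.

5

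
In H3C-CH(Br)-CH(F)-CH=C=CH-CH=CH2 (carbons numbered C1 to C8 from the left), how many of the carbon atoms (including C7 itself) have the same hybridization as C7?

C7 is sp2 (one π bond).
C1: sp3
C2: sp3
C3: sp3
C4: sp2 ✓
C5: sp
C6: sp2 ✓
C7: sp2 ✓
C8: sp2 ✓
4 carbons are sp2.

4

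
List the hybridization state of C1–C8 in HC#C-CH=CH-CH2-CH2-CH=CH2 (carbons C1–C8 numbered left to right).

C1 (2 σ bonds, plus two π bonds) has steric number 2: sp.
C2 (2 σ bonds, plus two π bonds) has steric number 2: sp.
C3 has 3 σ bonds, plus one π bond: steric number 3 → sp2.
C4 is sp2: 3 σ bonds, plus one π bond, 3 electron-density regions.
C5: 4 σ bonds; 4 regions of electron density → sp3.
C6 — 4 σ bonds. Steric number 4, so sp3.
C7 is sp2: 3 σ bonds, plus one π bond, 3 electron-density regions.
C8 has 3 σ bonds, plus one π bond: steric number 3 → sp2.

C1 sp, C2 sp, C3 sp2, C4 sp2, C5 sp3, C6 sp3, C7 sp2, C8 sp2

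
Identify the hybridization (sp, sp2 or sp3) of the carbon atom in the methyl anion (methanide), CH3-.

sp^3

Three σ bonds + one lone pair = steric number 4 → sp3, pyramidal.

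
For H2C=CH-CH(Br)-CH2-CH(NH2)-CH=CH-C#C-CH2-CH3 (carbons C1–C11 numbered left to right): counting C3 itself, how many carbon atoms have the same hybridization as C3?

5

C3 is sp3 (only σ bonds).
C1: sp2
C2: sp2
C3: sp3 ✓
C4: sp3 ✓
C5: sp3 ✓
C6: sp2
C7: sp2
C8: sp
C9: sp
C10: sp3 ✓
C11: sp3 ✓
5 carbons are sp3.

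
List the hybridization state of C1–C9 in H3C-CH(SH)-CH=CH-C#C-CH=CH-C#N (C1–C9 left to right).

C1 is sp3: 4 σ bonds, 4 electron-density regions.
C2: 4 σ bonds — 4 electron domains, sp3.
C3 (3 σ bonds, plus one π bond) has steric number 3: sp2.
C4: 3 σ bonds, plus one π bond; 3 regions of electron density → sp2.
C5: 2 σ bonds, plus two π bonds; 2 regions of electron density → sp.
C6 — 2 σ bonds, plus two π bonds. Steric number 2, so sp.
C7 (3 σ bonds, plus one π bond) has steric number 3: sp2.
C8: 3 σ bonds, plus one π bond — 3 electron domains, sp2.
C9: 2 σ bonds, plus two π bonds; 2 regions of electron density → sp.

C1 sp3, C2 sp3, C3 sp2, C4 sp2, C5 sp, C6 sp, C7 sp2, C8 sp2, C9 sp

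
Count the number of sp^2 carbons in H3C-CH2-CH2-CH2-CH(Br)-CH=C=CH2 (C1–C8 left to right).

2

C1: sp3
C2: sp3
C3: sp3
C4: sp3
C5: sp3
C6: sp2 ✓
C7: sp
C8: sp2 ✓
C6, C8 → 2 sp2 carbons.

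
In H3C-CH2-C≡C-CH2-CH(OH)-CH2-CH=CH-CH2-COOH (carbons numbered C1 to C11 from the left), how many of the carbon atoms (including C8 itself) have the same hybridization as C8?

C8 is sp2 (one π bond).
C1: sp3
C2: sp3
C3: sp
C4: sp
C5: sp3
C6: sp3
C7: sp3
C8: sp2 ✓
C9: sp2 ✓
C10: sp3
C11: sp2 ✓
3 carbons are sp2.

3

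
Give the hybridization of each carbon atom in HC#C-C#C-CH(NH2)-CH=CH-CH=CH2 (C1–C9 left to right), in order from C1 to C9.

C1: 2 σ bonds, plus two π bonds — 2 electron domains, sp.
C2 carries 2 σ bonds, plus two π bonds, giving a steric number of 2, so it is sp.
C3 is sp: 2 σ bonds, plus two π bonds, 2 electron-density regions.
C4 (2 σ bonds, plus two π bonds) has steric number 2: sp.
C5 has 4 σ bonds: steric number 4 → sp3.
C6 — 3 σ bonds, plus one π bond. Steric number 3, so sp2.
C7: 3 σ bonds, plus one π bond; 3 regions of electron density → sp2.
C8 (3 σ bonds, plus one π bond) has steric number 3: sp2.
C9: 3 σ bonds, plus one π bond; 3 regions of electron density → sp2.

C1 sp, C2 sp, C3 sp, C4 sp, C5 sp3, C6 sp2, C7 sp2, C8 sp2, C9 sp2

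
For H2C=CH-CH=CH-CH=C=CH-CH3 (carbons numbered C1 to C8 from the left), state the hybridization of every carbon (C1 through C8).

C1 (3 σ bonds, plus one π bond) has steric number 3: sp2.
C2 is sp2: 3 σ bonds, plus one π bond, 3 electron-density regions.
C3: 3 σ bonds, plus one π bond — 3 electron domains, sp2.
C4 is sp2: 3 σ bonds, plus one π bond, 3 electron-density regions.
C5 — 3 σ bonds, plus one π bond. Steric number 3, so sp2.
C6 — 2 σ bonds, plus two π bonds. Steric number 2, so sp.
C7 (3 σ bonds, plus one π bond) has steric number 3: sp2.
C8 carries 4 σ bonds, giving a steric number of 4, so it is sp3.

C1 sp2, C2 sp2, C3 sp2, C4 sp2, C5 sp2, C6 sp, C7 sp2, C8 sp3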